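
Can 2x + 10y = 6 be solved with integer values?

Step 1: Compute gcd(2, 10).
gcd(2, 10) = 2

Step 2: Check divisibility.
Does 2 divide 6? 6 = 2 x 3, so yes.

By the theorem on linear Diophantine equations, 2x + 10y = 6 has integer solutions if and only if gcd(2, 10) divides 6. Since 2 | 6, solutions exist.

Yes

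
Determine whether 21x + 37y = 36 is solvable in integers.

Step 1: Compute gcd(21, 37).
gcd(21, 37) = 1

Step 2: Check divisibility.
Does 1 divide 36? 36 = 1 x 36, so yes.

By the theorem on linear Diophantine equations, 21x + 37y = 36 has integer solutions if and only if gcd(21, 37) divides 36. Since 1 | 36, solutions exist.

Yes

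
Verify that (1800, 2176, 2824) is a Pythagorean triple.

Compute a² + b² = 1800² + 2176² = 3240000 + 4734976 = 7974976
Compute c² = 2824² = 7974976
Since 7974976 = 7974976, confirmed.

Yes, it is a Pythagorean triple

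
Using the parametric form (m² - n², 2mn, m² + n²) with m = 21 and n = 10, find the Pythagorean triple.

a = m² - n² = 441 - 100 = 341
b = 2mn = 2·21·10 = 420
c = m² + n² = 441 + 100 = 541
Verify: 341² + 420² = 116281 + 176400 = 292681 = 541² ✓

(341, 420, 541)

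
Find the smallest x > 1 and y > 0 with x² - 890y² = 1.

We seek the smallest positive integers (x, y) with x² - 890y² = 1, i.e., x² = 890y² + 1.
Try successive y values:
y = 1: x² = 890·1² + 1 = 891, not a perfect square
y = 2: x² = 890·2² + 1 = 3561, not a perfect square
y = 3: x² = 890·3² + 1 = 8011, not a perfect square
... continuing the search (or via continued fractions) ...
y = 6: x² = 890·6² + 1 = 32041, x = 179 ✓

Verify: 179² - 890·6² = 32041 - 32040 = 1 ✓

x = 179, y = 6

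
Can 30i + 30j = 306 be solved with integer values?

Step 1: Compute gcd(30, 30).
gcd(30, 30) = 30

Step 2: Check divisibility.
Does 30 divide 306? 306 = 30 x 10 + 6, so no.

By the theorem on linear Diophantine equations, 30i + 30j = 306 has integer solutions if and only if gcd(30, 30) divides 306. Since 30 does not divide 306, no solutions exist.

No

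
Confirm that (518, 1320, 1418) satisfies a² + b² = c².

Compute a² + b² = 518² + 1320² = 268324 + 1742400 = 2010724
Compute c² = 1418² = 2010724
Since 2010724 = 2010724, confirmed.

Yes, it is a Pythagorean triple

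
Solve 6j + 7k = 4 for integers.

Step 1: Check solvability.
gcd(6, 7) = 1
Since 1 divides 4, solutions exist.

Step 2: Apply extended Euclidean algorithm to find gcd.
We find integers such that 6*x0 + 7*y0 = 1

Step 3: Scale the particular solution.
Multiply by 4/1 = 4:
j = -4, k = 4

Step 4: Verify.
6*(-4) + 7*(4) = 4 = 4 ✓

j = -4, k = 4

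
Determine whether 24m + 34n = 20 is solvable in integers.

Step 1: Compute gcd(24, 34).
gcd(24, 34) = 2

Step 2: Check divisibility.
Does 2 divide 20? 20 = 2 x 10, so yes.

By the theorem on linear Diophantine equations, 24m + 34n = 20 has integer solutions if and only if gcd(24, 34) divides 20. Since 2 | 20, solutions exist.

Yes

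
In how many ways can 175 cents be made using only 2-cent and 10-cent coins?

We need non-negative integers (x, y) with 2x + 10y = 175.
For each x from 0 to 87, check if (175 - 2x) is a non-negative multiple of 10.
Solutions (x, y): none
Count: 0

0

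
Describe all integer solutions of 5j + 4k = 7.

Step 1: Compute gcd(5, 4) = 1.
Since 1 divides 7, solutions exist.

Step 2: Find a particular solution using extended Euclidean algorithm.
We get j₀ = 7, k₀ = -7.
Check: 5*7 + 4*-7 = 7 = 7 ✓

Step 3: Write the general solution.
j = 7 + (4/1)t = 7 + 4t
k = -7 - (5/1)t = -7 - 5t
for any integer t.

j = 7 + 4t, k = -7 - 5t for integer t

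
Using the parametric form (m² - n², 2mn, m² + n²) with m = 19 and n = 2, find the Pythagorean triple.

a = m² - n² = 19² - 2² = 361 - 4 = 357
b = 2mn = 2·19·2 = 76
c = m² + n² = 361 + 4 = 365
Verify: 357² + 76² = 127449 + 5776 = 133225 = 365² ✓

(357, 76, 365)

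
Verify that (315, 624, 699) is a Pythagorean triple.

Compute a² + b² = 315² + 624² = 99225 + 389376 = 488601
Compute c² = 699² = 488601
Since 488601 = 488601, confirmed.

Yes, it is a Pythagorean triple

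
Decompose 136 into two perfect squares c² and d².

We need to find integers c, d > 0 such that c² + d² = 136.
Trying c = 6: d² = 136 - 6² = 136 - 36 = 100
d = 10
Check: 6² + 10² = 36 + 100 = 136 ✓

136 = 6² + 10²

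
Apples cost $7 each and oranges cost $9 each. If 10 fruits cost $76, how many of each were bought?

Let a = apples, o = oranges.
a + o = 10
7a + 9o = 76
Substitute o = 10 - a:
7a + 9(10 - a) = 76
(7 - 9)a = 76 - 90
-2a = -14
a = 7, o = 10 - 7 = 3

Apples: 7, Oranges: 3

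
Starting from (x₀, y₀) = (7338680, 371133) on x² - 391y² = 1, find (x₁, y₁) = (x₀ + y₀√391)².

Solutions to x² - Dy² = 1 are generated by powers of (x₀ + y₀√D).
The next solution satisfies x₁ + y₁√391 = (x₀ + y₀√391)², giving:
x₁ = x₀² + 391y₀² = 7338680² + 391·371133² = 53856224142400 + 53856224142399 = 107712448284799
y₁ = 2x₀y₀ = 2·7338680·371133 = 5447252648880

Verify: 107712448284799² - 391·5447252648880² = 11601971515505499037014470401 - 11601971515505499037014470400 = 1 ✓

x = 107712448284799, y = 5447252648880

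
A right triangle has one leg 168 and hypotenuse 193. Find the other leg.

a² = c² - b² = 37249 - 28224 = 9025
a = 95

95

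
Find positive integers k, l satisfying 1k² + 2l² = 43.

Try small values of k and check whether (43 - 1k²)/2 is a perfect square.
k = 5: 1·5² = 25, so 2l² = 43 - 25 = 18, giving l² = 9, l = 3.
Check: 1·5² + 2·3² = 25 + 18 = 43 ✓

k = 5, l = 3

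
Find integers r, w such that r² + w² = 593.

We need to find integers r, w > 0 such that r² + w² = 593.
Trying r = 8: w² = 593 - 8² = 593 - 64 = 529
w = 23
Check: 8² + 23² = 64 + 529 = 593 ✓

593 = 8² + 23²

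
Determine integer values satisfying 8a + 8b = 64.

Step 1: Check solvability.
gcd(8, 8) = 8
Since 8 divides 64, solutions exist.

Step 2: Apply extended Euclidean algorithm to find gcd.
We find integers such that 8*x0 + 8*y0 = 8

Step 3: Scale the particular solution.
Multiply by 64/8 = 8:
a = 0, b = 8

Step 4: Verify.
8*(0) + 8*(8) = 64 = 64 ✓

a = 0, b = 8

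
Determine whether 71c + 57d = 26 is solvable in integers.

Step 1: Compute gcd(71, 57).
gcd(71, 57) = 1

Step 2: Check divisibility.
Does 1 divide 26? 26 = 1 x 26, so yes.

By the theorem on linear Diophantine equations, 71c + 57d = 26 has integer solutions if and only if gcd(71, 57) divides 26. Since 1 | 26, solutions exist.

Yes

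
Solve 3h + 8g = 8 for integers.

Step 1: Check solvability.
gcd(3, 8) = 1
Since 1 divides 8, solutions exist.

Step 2: Apply extended Euclidean algorithm to find gcd.
We find integers such that 3*x0 + 8*y0 = 1

Step 3: Scale the particular solution.
Multiply by 8/1 = 8:
h = 24, g = -8

Step 4: Verify.
3*(24) + 8*(-8) = 8 = 8 ✓

h = 24, g = -8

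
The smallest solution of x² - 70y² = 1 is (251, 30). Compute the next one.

Solutions to x² - Dy² = 1 are generated by powers of (x₀ + y₀√D).
The next solution satisfies x₁ + y₁√70 = (x₀ + y₀√70)², giving:
x₁ = x₀² + 70y₀² = 251² + 70·30² = 63001 + 63000 = 126001
y₁ = 2x₀y₀ = 2·251·30 = 15060

Verify: 126001² - 70·15060² = 15876252001 - 15876252000 = 1 ✓

x = 126001, y = 15060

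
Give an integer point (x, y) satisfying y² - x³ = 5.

Try small integer x values and check whether x³ + 5 is a perfect square.
x = -1: x³ + 5 = -1³ + 5 = -1 + 5 = 4
Is 4 a perfect square? 2² = 4 ✓
So (x, y) = (-1, 2) is a solution.

x = -1, y = 2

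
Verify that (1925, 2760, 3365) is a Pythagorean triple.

Compute a² + b² = 1925² + 2760² = 3705625 + 7617600 = 11323225
Compute c² = 3365² = 11323225
Since 11323225 = 11323225, confirmed.

Yes, it is a Pythagorean triple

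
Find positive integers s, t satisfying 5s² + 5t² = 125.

Try small values of s and check whether (125 - 5s²)/5 is a perfect square.
s = 4: 5·4² = 80, so 5t² = 125 - 80 = 45, giving t² = 9, t = 3.
Check: 5·4² + 5·3² = 80 + 45 = 125 ✓

s = 4, t = 3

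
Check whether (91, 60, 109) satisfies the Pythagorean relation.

Compute a² + b²:
91² + 60² = 8281 + 3600 = 11881
Compute c²:
109² = 11881
Since 11881 = 11881, it is a Pythagorean triple.

Yes, it is a Pythagorean triple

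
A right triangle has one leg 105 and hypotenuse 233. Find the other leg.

b² = c² - a² = 54289 - 11025 = 43264
b = 208

208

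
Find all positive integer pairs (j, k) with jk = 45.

The positive divisors of 45 are: 1, 3, 5, 9, 15, 45.
Each divisor d gives the pair (d, 45/d):
(1, 45), (3, 15), (5, 9), (9, 5), (15, 3), (45, 1)

(1, 45), (3, 15), (5, 9), (9, 5), (15, 3), (45, 1)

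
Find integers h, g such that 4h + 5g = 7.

Step 1: Check solvability.
gcd(4, 5) = 1
Since 1 divides 7, solutions exist.

Step 2: Apply extended Euclidean algorithm to find gcd.
We find integers such that 4*x0 + 5*y0 = 1

Step 3: Scale the particular solution.
Multiply by 7/1 = 7:
h = -7, g = 7

Step 4: Verify.
4*(-7) + 5*(7) = 7 = 7 ✓

h = -7, g = 7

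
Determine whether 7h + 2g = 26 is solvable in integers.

Step 1: Compute gcd(7, 2).
gcd(7, 2) = 1

Step 2: Check divisibility.
Does 1 divide 26? 26 = 1 x 26, so yes.

By the theorem on linear Diophantine equations, 7h + 2g = 26 has integer solutions if and only if gcd(7, 2) divides 26. Since 1 | 26, solutions exist.

Yes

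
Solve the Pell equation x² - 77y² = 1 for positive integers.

We seek the smallest positive integers (x, y) with x² - 77y² = 1, i.e., x² = 77y² + 1.
Try successive y values:
y = 1: x² = 77·1² + 1 = 78, not a perfect square
y = 2: x² = 77·2² + 1 = 309, not a perfect square
y = 3: x² = 77·3² + 1 = 694, not a perfect square
... continuing the search (or via continued fractions) ...
y = 40: x² = 77·40² + 1 = 123201, x = 351 ✓

Verify: 351² - 77·40² = 123201 - 123200 = 1 ✓

x = 351, y = 40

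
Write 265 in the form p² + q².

We need to find integers p, q > 0 such that p² + q² = 265.
Trying p = 3: q² = 265 - 3² = 265 - 9 = 256
q = 16
Check: 3² + 16² = 9 + 256 = 265 ✓

265 = 3² + 16²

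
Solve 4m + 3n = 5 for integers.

Step 1: Check solvability.
gcd(4, 3) = 1
Since 1 divides 5, solutions exist.

Step 2: Apply extended Euclidean algorithm to find gcd.
We find integers such that 4*x0 + 3*y0 = 1

Step 3: Scale the particular solution.
Multiply by 5/1 = 5:
m = 5, n = -5

Step 4: Verify.
4*(5) + 3*(-5) = 5 = 5 ✓

m = 5, n = -5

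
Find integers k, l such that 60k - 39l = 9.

Step 1: Check solvability.
gcd(60, 39) = 3
Since 3 divides 9, solutions exist.

Step 2: Apply extended Euclidean algorithm to find gcd.
We find integers such that 60*x0 + 39*y0 = 3

Step 3: Scale the particular solution.
Multiply by 9/3 = 3:
k = 6, l = 9

Step 4: Verify.
60*(6) - 39*(9) = 9 = 9 ✓

k = 6, l = 9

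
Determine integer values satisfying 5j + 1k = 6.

Step 1: Check solvability.
gcd(5, 1) = 1
Since 1 divides 6, solutions exist.

Step 2: Apply extended Euclidean algorithm to find gcd.
We find integers such that 5*x0 + 1*y0 = 1

Step 3: Scale the particular solution.
Multiply by 6/1 = 6:
j = 0, k = 6

Step 4: Verify.
5*(0) + 1*(6) = 6 = 6 ✓

j = 0, k = 6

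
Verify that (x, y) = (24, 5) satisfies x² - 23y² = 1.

Compute x² = 24² = 576
Compute 23y² = 23·5² = 23·25 = 575
x² - 23y² = 576 - 575 = 1
Since this equals 1, (24, 5) is a solution.

Yes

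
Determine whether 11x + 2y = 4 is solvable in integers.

Step 1: Compute gcd(11, 2).
gcd(11, 2) = 1

Step 2: Check divisibility.
Does 1 divide 4? 4 = 1 x 4, so yes.

By the theorem on linear Diophantine equations, 11x + 2y = 4 has integer solutions if and only if gcd(11, 2) divides 4. Since 1 | 4, solutions exist.

Yes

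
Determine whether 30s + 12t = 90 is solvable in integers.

Step 1: Compute gcd(30, 12).
gcd(30, 12) = 6

Step 2: Check divisibility.
Does 6 divide 90? 90 = 6 x 15, so yes.

By the theorem on linear Diophantine equations, 30s + 12t = 90 has integer solutions if and only if gcd(30, 12) divides 90. Since 6 | 90, solutions exist.

Yes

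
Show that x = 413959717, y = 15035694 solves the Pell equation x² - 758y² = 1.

Compute x² = 413959717² = 171362647298720089
Compute 758y² = 758·15035694² = 758·226072094061636 = 171362647298720088
x² - 758y² = 171362647298720089 - 171362647298720088 = 1
Since this equals 1, (413959717, 15035694) is a solution.

Yes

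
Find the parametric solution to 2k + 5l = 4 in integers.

Step 1: Compute gcd(2, 5) = 1.
Since 1 divides 4, solutions exist.

Step 2: Find a particular solution using extended Euclidean algorithm.
We get k₀ = -8, l₀ = 4.
Check: 2*-8 + 5*4 = 4 = 4 ✓

Step 3: Write the general solution.
k = -8 + (5/1)t = -8 + 5t
l = 4 - (2/1)t = 4 - 2t
for any integer t.

k = -8 + 5t, l = 4 - 2t for integer t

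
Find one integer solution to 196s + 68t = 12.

Step 1: Check solvability.
gcd(196, 68) = 4
Since 4 divides 12, solutions exist.

Step 2: Apply extended Euclidean algorithm to find gcd.
We find integers such that 196*x0 + 68*y0 = 4

Step 3: Scale the particular solution.
Multiply by 12/4 = 3:
s = 24, t = -69

Step 4: Verify.
196*(24) + 68*(-69) = 12 = 12 ✓

s = 24, t = -69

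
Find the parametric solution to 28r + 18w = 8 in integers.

Step 1: Compute gcd(28, 18) = 2.
Since 2 divides 8, solutions exist.

Step 2: Find a particular solution using extended Euclidean algorithm.
We get r₀ = 8, w₀ = -12.
Check: 28*8 + 18*-12 = 8 = 8 ✓

Step 3: Write the general solution.
r = 8 + (18/2)t = 8 + 9t
w = -12 - (28/2)t = -12 - 14t
for any integer t.

r = 8 + 9t, w = -12 - 14t for integer t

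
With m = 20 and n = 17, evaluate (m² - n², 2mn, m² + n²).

a = m² - n² = 400 - 289 = 111
b = 2mn = 2·20·17 = 680
c = m² + n² = 400 + 289 = 689
Verify: 111² + 680² = 12321 + 462400 = 474721 = 689² ✓

(111, 680, 689)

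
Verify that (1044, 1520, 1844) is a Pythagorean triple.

Compute a² + b²:
1044² + 1520² = 1089936 + 2310400 = 3400336
Compute c²:
1844² = 3400336
Since 3400336 = 3400336, it is a Pythagorean triple.

Yes, it is a Pythagorean triple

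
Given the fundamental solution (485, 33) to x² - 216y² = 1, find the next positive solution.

Solutions to x² - Dy² = 1 are generated by powers of (x₀ + y₀√D).
The next solution satisfies x₁ + y₁√216 = (x₀ + y₀√216)², giving:
x₁ = x₀² + 216y₀² = 485² + 216·33² = 235225 + 235224 = 470449
y₁ = 2x₀y₀ = 2·485·33 = 32010

Verify: 470449² - 216·32010² = 221322261601 - 221322261600 = 1 ✓

x = 470449, y = 32010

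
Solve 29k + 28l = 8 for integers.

Step 1: Check solvability.
gcd(29, 28) = 1
Since 1 divides 8, solutions exist.

Step 2: Apply extended Euclidean algorithm to find gcd.
We find integers such that 29*x0 + 28*y0 = 1

Step 3: Scale the particular solution.
Multiply by 8/1 = 8:
k = 8, l = -8

Step 4: Verify.
29*(8) + 28*(-8) = 8 = 8 ✓

k = 8, l = -8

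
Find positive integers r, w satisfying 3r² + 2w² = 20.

Try small values of r and check whether (20 - 3r²)/2 is a perfect square.
r = 2: 3·2² = 12, so 2w² = 20 - 12 = 8, giving w² = 4, w = 2.
Check: 3·2² + 2·2² = 12 + 8 = 20 ✓

r = 2, w = 2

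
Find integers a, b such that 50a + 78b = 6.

Step 1: Check solvability.
gcd(50, 78) = 2
Since 2 divides 6, solutions exist.

Step 2: Apply extended Euclidean algorithm to find gcd.
We find integers such that 50*x0 + 78*y0 = 2

Step 3: Scale the particular solution.
Multiply by 6/2 = 3:
a = -42, b = 27

Step 4: Verify.
50*(-42) + 78*(27) = 6 = 6 ✓

a = -42, b = 27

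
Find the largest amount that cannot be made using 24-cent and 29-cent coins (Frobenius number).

For two coprime denominations a and b, the Frobenius number (largest value not representable as a non-negative combination) is ab - a - b.
Here gcd(24, 29) = 1, so they are coprime.
F(24, 29) = 24·29 - 24 - 29 = 696 - 53 = 643

643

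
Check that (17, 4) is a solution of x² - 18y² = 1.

Compute x² = 17² = 289
Compute 18y² = 18·4² = 18·16 = 288
x² - 18y² = 289 - 288 = 1
Since this equals 1, (17, 4) is a solution.

Yes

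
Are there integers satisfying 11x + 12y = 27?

Step 1: Compute gcd(11, 12).
gcd(11, 12) = 1

Step 2: Check divisibility.
Does 1 divide 27? 27 = 1 x 27, so yes.

By the theorem on linear Diophantine equations, 11x + 12y = 27 has integer solutions if and only if gcd(11, 12) divides 27. Since 1 | 27, solutions exist.

Yes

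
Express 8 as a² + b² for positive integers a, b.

We need to find integers a, b > 0 such that a² + b² = 8.
Trying a = 2: b² = 8 - 2² = 8 - 4 = 4
b = 2
Check: 2² + 2² = 4 + 4 = 8 ✓

8 = 2² + 2²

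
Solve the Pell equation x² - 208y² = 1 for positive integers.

We seek the smallest positive integers (x, y) with x² - 208y² = 1, i.e., x² = 208y² + 1.
Try successive y values:
y = 1: x² = 208·1² + 1 = 209, not a perfect square
y = 2: x² = 208·2² + 1 = 833, not a perfect square
y = 3: x² = 208·3² + 1 = 1873, not a perfect square
... continuing the search (or via continued fractions) ...
y = 45: x² = 208·45² + 1 = 421201, x = 649 ✓

Verify: 649² - 208·45² = 421201 - 421200 = 1 ✓

x = 649, y = 45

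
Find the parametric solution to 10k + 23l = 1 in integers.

Step 1: Compute gcd(10, 23) = 1.
Since 1 divides 1, solutions exist.

Step 2: Find a particular solution using extended Euclidean algorithm.
We get k₀ = 7, l₀ = -3.
Check: 10*7 + 23*-3 = 1 = 1 ✓

Step 3: Write the general solution.
k = 7 + (23/1)t = 7 + 23t
l = -3 - (10/1)t = -3 - 10t
for any integer t.

k = 7 + 23t, l = -3 - 10t for integer t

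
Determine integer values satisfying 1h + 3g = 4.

Step 1: Check solvability.
gcd(1, 3) = 1
Since 1 divides 4, solutions exist.

Step 2: Apply extended Euclidean algorithm to find gcd.
We find integers such that 1*x0 + 3*y0 = 1

Step 3: Scale the particular solution.
Multiply by 4/1 = 4:
h = 4, g = 0

Step 4: Verify.
1*(4) + 3*(0) = 4 = 4 ✓

h = 4, g = 0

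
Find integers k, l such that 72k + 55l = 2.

Step 1: Check solvability.
gcd(72, 55) = 1
Since 1 divides 2, solutions exist.

Step 2: Apply extended Euclidean algorithm to find gcd.
We find integers such that 72*x0 + 55*y0 = 1

Step 3: Scale the particular solution.
Multiply by 2/1 = 2:
k = 26, l = -34

Step 4: Verify.
72*(26) + 55*(-34) = 2 = 2 ✓

k = 26, l = -34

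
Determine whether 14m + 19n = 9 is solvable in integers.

Step 1: Compute gcd(14, 19).
gcd(14, 19) = 1

Step 2: Check divisibility.
Does 1 divide 9? 9 = 1 x 9, so yes.

By the theorem on linear Diophantine equations, 14m + 19n = 9 has integer solutions if and only if gcd(14, 19) divides 9. Since 1 | 9, solutions exist.

Yes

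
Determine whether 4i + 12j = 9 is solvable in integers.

Step 1: Compute gcd(4, 12).
gcd(4, 12) = 4

Step 2: Check divisibility.
Does 4 divide 9? 9 = 4 x 2 + 1, so no.

By the theorem on linear Diophantine equations, 4i + 12j = 9 has integer solutions if and only if gcd(4, 12) divides 9. Since 4 does not divide 9, no solutions exist.

No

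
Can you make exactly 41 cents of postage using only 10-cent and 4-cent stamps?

We need non-negative x, y with 10x + 4y = 41.
gcd(10, 4) = 2, and 2 does not divide 41.
No integer solutions exist, so certainly no non-negative ones.

No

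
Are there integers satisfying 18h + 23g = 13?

Step 1: Compute gcd(18, 23).
gcd(18, 23) = 1

Step 2: Check divisibility.
Does 1 divide 13? 13 = 1 x 13, so yes.

By the theorem on linear Diophantine equations, 18h + 23g = 13 has integer solutions if and only if gcd(18, 23) divides 13. Since 1 | 13, solutions exist.

Yes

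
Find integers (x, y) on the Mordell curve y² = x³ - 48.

Try small integer x values and check whether x³ - 48 is a perfect square.
x = 28: x³ - 48 = 28³ - 48 = 21952 - 48 = 21904
Is 21904 a perfect square? 148² = 21904 ✓
So (x, y) = (28, -148) is a solution.

x = 28, y = -148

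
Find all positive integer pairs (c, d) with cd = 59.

The positive divisors of 59 are: 1, 59.
Each divisor d gives the pair (d, 59/d):
(1, 59), (59, 1)

(1, 59), (59, 1)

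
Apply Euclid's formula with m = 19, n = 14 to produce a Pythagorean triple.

a = m² - n² = 19² - 14² = 361 - 196 = 165
b = 2mn = 2·19·14 = 532
c = m² + n² = 361 + 196 = 557
Verify: 165² + 532² = 27225 + 283024 = 310249 = 557² ✓

(165, 532, 557)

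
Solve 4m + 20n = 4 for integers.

Step 1: Check solvability.
gcd(4, 20) = 4
Since 4 divides 4, solutions exist.

Step 2: Apply extended Euclidean algorithm to find gcd.
We find integers such that 4*x0 + 20*y0 = 4

Step 3: Scale the particular solution.
Multiply by 4/4 = 1:
m = 1, n = 0

Step 4: Verify.
4*(1) + 20*(0) = 4 = 4 ✓

m = 1, n = 0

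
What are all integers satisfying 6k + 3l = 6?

Step 1: Compute gcd(6, 3) = 3.
Since 3 divides 6, solutions exist.

Step 2: Find a particular solution using extended Euclidean algorithm.
We get k₀ = 0, l₀ = 2.
Check: 6*0 + 3*2 = 6 = 6 ✓

Step 3: Write the general solution.
k = 0 + (3/3)t = 0 + 1t
l = 2 - (6/3)t = 2 - 2t
for any integer t.

k = 0 + 1t, l = 2 - 2t for integer t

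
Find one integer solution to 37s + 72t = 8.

Step 1: Check solvability.
gcd(37, 72) = 1
Since 1 divides 8, solutions exist.

Step 2: Apply extended Euclidean algorithm to find gcd.
We find integers such that 37*x0 + 72*y0 = 1

Step 3: Scale the particular solution.
Multiply by 8/1 = 8:
s = -280, t = 144

Step 4: Verify.
37*(-280) + 72*(144) = 8 = 8 ✓

s = -280, t = 144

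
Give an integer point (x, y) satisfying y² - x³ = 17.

Try small integer x values and check whether x³ + 17 is a perfect square.
x = 2: x³ + 17 = 2³ + 17 = 8 + 17 = 25
Is 25 a perfect square? 5² = 25 ✓
So (x, y) = (2, 5) is a solution.

x = 2, y = 5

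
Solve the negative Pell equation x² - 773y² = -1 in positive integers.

We need x² = 773y² - 1. Try successive y:
y = 1: x² = 773·1² - 1 = 772, not a perfect square
y = 2: x² = 773·2² - 1 = 3091, not a perfect square
y = 3: x² = 773·3² - 1 = 6956, not a perfect square
...
y = 48305: x² = 773·48305² - 1 = 1803697348324 = 1343018² ✓
Check: 1343018² - 773·48305² = 1803697348324 - 1803697348325 = -1 ✓

x = 1343018, y = 48305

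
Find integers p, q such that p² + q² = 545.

We need to find integers p, q > 0 such that p² + q² = 545.
Trying p = 4: q² = 545 - 4² = 545 - 16 = 529
q = 23
Check: 4² + 23² = 16 + 529 = 545 ✓

545 = 4² + 23²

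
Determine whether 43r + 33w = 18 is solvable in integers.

Step 1: Compute gcd(43, 33).
gcd(43, 33) = 1

Step 2: Check divisibility.
Does 1 divide 18? 18 = 1 x 18, so yes.

By the theorem on linear Diophantine equations, 43r + 33w = 18 has integer solutions if and only if gcd(43, 33) divides 18. Since 1 | 18, solutions exist.

Yes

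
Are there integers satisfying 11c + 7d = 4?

Step 1: Compute gcd(11, 7).
gcd(11, 7) = 1

Step 2: Check divisibility.
Does 1 divide 4? 4 = 1 x 4, so yes.

By the theorem on linear Diophantine equations, 11c + 7d = 4 has integer solutions if and only if gcd(11, 7) divides 4. Since 1 | 4, solutions exist.

Yes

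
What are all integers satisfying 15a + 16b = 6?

Step 1: Compute gcd(15, 16) = 1.
Since 1 divides 6, solutions exist.

Step 2: Find a particular solution using extended Euclidean algorithm.
We get a₀ = -6, b₀ = 6.
Check: 15*-6 + 16*6 = 6 = 6 ✓

Step 3: Write the general solution.
a = -6 + (16/1)t = -6 + 16t
b = 6 - (15/1)t = 6 - 15t
for any integer t.

a = -6 + 16t, b = 6 - 15t for integer t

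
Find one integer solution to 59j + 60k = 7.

Step 1: Check solvability.
gcd(59, 60) = 1
Since 1 divides 7, solutions exist.

Step 2: Apply extended Euclidean algorithm to find gcd.
We find integers such that 59*x0 + 60*y0 = 1

Step 3: Scale the particular solution.
Multiply by 7/1 = 7:
j = -7, k = 7

Step 4: Verify.
59*(-7) + 60*(7) = 7 = 7 ✓

j = -7, k = 7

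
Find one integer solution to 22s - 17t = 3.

Step 1: Check solvability.
gcd(22, 17) = 1
Since 1 divides 3, solutions exist.

Step 2: Apply extended Euclidean algorithm to find gcd.
We find integers such that 22*x0 + 17*y0 = 1

Step 3: Scale the particular solution.
Multiply by 3/1 = 3:
s = 21, t = 27

Step 4: Verify.
22*(21) - 17*(27) = 3 = 3 ✓

s = 21, t = 27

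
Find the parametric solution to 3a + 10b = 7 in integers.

Step 1: Compute gcd(3, 10) = 1.
Since 1 divides 7, solutions exist.

Step 2: Find a particular solution using extended Euclidean algorithm.
We get a₀ = -21, b₀ = 7.
Check: 3*-21 + 10*7 = 7 = 7 ✓

Step 3: Write the general solution.
a = -21 + (10/1)t = -21 + 10t
b = 7 - (3/1)t = 7 - 3t
for any integer t.

a = -21 + 10t, b = 7 - 3t for integer t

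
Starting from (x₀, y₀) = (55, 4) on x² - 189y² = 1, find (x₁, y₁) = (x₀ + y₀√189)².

Solutions to x² - Dy² = 1 are generated by powers of (x₀ + y₀√D).
The next solution satisfies x₁ + y₁√189 = (x₀ + y₀√189)², giving:
x₁ = x₀² + 189y₀² = 55² + 189·4² = 3025 + 3024 = 6049
y₁ = 2x₀y₀ = 2·55·4 = 440

Verify: 6049² - 189·440² = 36590401 - 36590400 = 1 ✓

x = 6049, y = 440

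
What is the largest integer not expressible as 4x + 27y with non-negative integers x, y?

For two coprime denominations a and b, the Frobenius number (largest value not representable as a non-negative combination) is ab - a - b.
Here gcd(4, 27) = 1, so they are coprime.
F(4, 27) = 4·27 - 4 - 27 = 108 - 31 = 77

77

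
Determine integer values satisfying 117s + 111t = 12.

Step 1: Check solvability.
gcd(117, 111) = 3
Since 3 divides 12, solutions exist.

Step 2: Apply extended Euclidean algorithm to find gcd.
We find integers such that 117*x0 + 111*y0 = 3

Step 3: Scale the particular solution.
Multiply by 12/3 = 4:
s = -72, t = 76

Step 4: Verify.
117*(-72) + 111*(76) = 12 = 12 ✓

s = -72, t = 76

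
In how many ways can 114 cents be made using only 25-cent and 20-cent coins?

We need non-negative integers (x, y) with 25x + 20y = 114.
For each x from 0 to 4, check if (114 - 25x) is a non-negative multiple of 20.
Solutions (x, y): none
Count: 0

0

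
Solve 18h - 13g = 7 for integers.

Step 1: Check solvability.
gcd(18, 13) = 1
Since 1 divides 7, solutions exist.

Step 2: Apply extended Euclidean algorithm to find gcd.
We find integers such that 18*x0 + 13*y0 = 1

Step 3: Scale the particular solution.
Multiply by 7/1 = 7:
h = -35, g = -49

Step 4: Verify.
18*(-35) - 13*(-49) = 7 = 7 ✓

h = -35, g = -49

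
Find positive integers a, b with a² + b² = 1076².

We need a² + b² = 1076² = 1157776.
Trying: 276² + 1040² = 76176 + 1081600 = 1157776 ✓

(276, 1040, 1076)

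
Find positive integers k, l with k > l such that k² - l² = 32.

Factor: k² - l² = (k+l)(k-l) = 32.
We need two factors of 32 with the same parity.
Use k+l = 16 and k-l = 2 (product 16·2 = 32).
Adding: 2k = 18, so k = 9.
Subtracting: 2l = 14, so l = 7.
Check: 9² - 7² = 81 - 49 = 32 ✓

k = 9, l = 7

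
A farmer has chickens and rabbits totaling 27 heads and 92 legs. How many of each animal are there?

Let c = chickens, r = rabbits.
Heads: c + r = 27
Legs: 2c + 4r = 92
From the first equation, c = 27 - r. Substitute:
2(27 - r) + 4r = 92
54 + 2r = 92
r = (92 - 54)/2 = 19
c = 27 - 19 = 8

Chickens: 8, Rabbits: 19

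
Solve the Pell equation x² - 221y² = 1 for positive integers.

We seek the smallest positive integers (x, y) with x² - 221y² = 1, i.e., x² = 221y² + 1.
Try successive y values:
y = 1: x² = 221·1² + 1 = 222, not a perfect square
y = 2: x² = 221·2² + 1 = 885, not a perfect square
y = 3: x² = 221·3² + 1 = 1990, not a perfect square
... continuing the search (or via continued fractions) ...
y = 112: x² = 221·112² + 1 = 2772225, x = 1665 ✓

Verify: 1665² - 221·112² = 2772225 - 2772224 = 1 ✓

x = 1665, y = 112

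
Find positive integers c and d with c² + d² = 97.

We need to find integers c, d > 0 such that c² + d² = 97.
Trying c = 4: d² = 97 - 4² = 97 - 16 = 81
d = 9
Check: 4² + 9² = 16 + 81 = 97 ✓

97 = 4² + 9²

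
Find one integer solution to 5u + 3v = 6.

Step 1: Check solvability.
gcd(5, 3) = 1
Since 1 divides 6, solutions exist.

Step 2: Apply extended Euclidean algorithm to find gcd.
We find integers such that 5*x0 + 3*y0 = 1

Step 3: Scale the particular solution.
Multiply by 6/1 = 6:
u = -6, v = 12

Step 4: Verify.
5*(-6) + 3*(12) = 6 = 6 ✓

u = -6, v = 12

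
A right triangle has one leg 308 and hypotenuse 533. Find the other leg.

a² = c² - b² = 284089 - 94864 = 189225
a = 435

435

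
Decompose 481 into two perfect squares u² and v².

We need to find integers u, v > 0 such that u² + v² = 481.
Trying u = 9: v² = 481 - 9² = 481 - 81 = 400
v = 20
Check: 9² + 20² = 81 + 400 = 481 ✓

481 = 9² + 20²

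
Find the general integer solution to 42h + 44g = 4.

Step 1: Compute gcd(42, 44) = 2.
Since 2 divides 4, solutions exist.

Step 2: Find a particular solution using extended Euclidean algorithm.
We get h₀ = -2, g₀ = 2.
Check: 42*-2 + 44*2 = 4 = 4 ✓

Step 3: Write the general solution.
h = -2 + (44/2)t = -2 + 22t
g = 2 - (42/2)t = 2 - 21t
for any integer t.

h = -2 + 22t, g = 2 - 21t for integer t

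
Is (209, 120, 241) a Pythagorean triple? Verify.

Compute a² + b² = 209² + 120² = 43681 + 14400 = 58081
Compute c² = 241² = 58081
Since 58081 = 58081, confirmed.

Yes, it is a Pythagorean triple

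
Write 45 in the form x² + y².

We need to find integers x, y > 0 such that x² + y² = 45.
Trying x = 3: y² = 45 - 3² = 45 - 9 = 36
y = 6
Check: 3² + 6² = 9 + 36 = 45 ✓

45 = 3² + 6²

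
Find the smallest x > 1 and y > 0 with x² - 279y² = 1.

We seek the smallest positive integers (x, y) with x² - 279y² = 1, i.e., x² = 279y² + 1.
Try successive y values:
y = 1: x² = 279·1² + 1 = 280, not a perfect square
y = 2: x² = 279·2² + 1 = 1117, not a perfect square
y = 3: x² = 279·3² + 1 = 2512, not a perfect square
... continuing the search (or via continued fractions) ...
y = 91: x² = 279·91² + 1 = 2310400, x = 1520 ✓

Verify: 1520² - 279·91² = 2310400 - 2310399 = 1 ✓

x = 1520, y = 91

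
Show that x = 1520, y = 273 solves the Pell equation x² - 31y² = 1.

Compute x² = 1520² = 2310400
Compute 31y² = 31·273² = 31·74529 = 2310399
x² - 31y² = 2310400 - 2310399 = 1
Since this equals 1, (1520, 273) is a solution.

Yes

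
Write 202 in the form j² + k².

We need to find integers j, k > 0 such that j² + k² = 202.
Trying j = 9: k² = 202 - 9² = 202 - 81 = 121
k = 11
Check: 9² + 11² = 81 + 121 = 202 ✓

202 = 9² + 11²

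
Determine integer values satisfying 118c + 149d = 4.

Step 1: Check solvability.
gcd(118, 149) = 1
Since 1 divides 4, solutions exist.

Step 2: Apply extended Euclidean algorithm to find gcd.
We find integers such that 118*x0 + 149*y0 = 1

Step 3: Scale the particular solution.
Multiply by 4/1 = 4:
c = 96, d = -76

Step 4: Verify.
118*(96) + 149*(-76) = 4 = 4 ✓

c = 96, d = -76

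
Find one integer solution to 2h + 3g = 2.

Step 1: Check solvability.
gcd(2, 3) = 1
Since 1 divides 2, solutions exist.

Step 2: Apply extended Euclidean algorithm to find gcd.
We find integers such that 2*x0 + 3*y0 = 1

Step 3: Scale the particular solution.
Multiply by 2/1 = 2:
h = -2, g = 2

Step 4: Verify.
2*(-2) + 3*(2) = 2 = 2 ✓

h = -2, g = 2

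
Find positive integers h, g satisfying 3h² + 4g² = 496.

Try small values of h and check whether (496 - 3h²)/4 is a perfect square.
h = 10: 3·10² = 300, so 4g² = 496 - 300 = 196, giving g² = 49, g = 7.
Check: 3·10² + 4·7² = 300 + 196 = 496 ✓

h = 10, g = 7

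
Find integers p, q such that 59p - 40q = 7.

Step 1: Check solvability.
gcd(59, 40) = 1
Since 1 divides 7, solutions exist.

Step 2: Apply extended Euclidean algorithm to find gcd.
We find integers such that 59*x0 + 40*y0 = 1

Step 3: Scale the particular solution.
Multiply by 7/1 = 7:
p = 133, q = 196

Step 4: Verify.
59*(133) - 40*(196) = 7 = 7 ✓

p = 133, q = 196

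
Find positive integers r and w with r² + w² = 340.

We need to find integers r, w > 0 such that r² + w² = 340.
Trying r = 4: w² = 340 - 4² = 340 - 16 = 324
w = 18
Check: 4² + 18² = 16 + 324 = 340 ✓

340 = 4² + 18²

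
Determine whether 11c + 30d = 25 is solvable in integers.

Step 1: Compute gcd(11, 30).
gcd(11, 30) = 1

Step 2: Check divisibility.
Does 1 divide 25? 25 = 1 x 25, so yes.

By the theorem on linear Diophantine equations, 11c + 30d = 25 has integer solutions if and only if gcd(11, 30) divides 25. Since 1 | 25, solutions exist.

Yes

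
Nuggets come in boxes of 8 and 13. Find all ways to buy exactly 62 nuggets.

We need non-negative integers (x, y) with 8x + 13y = 62.
For each x in 0..7, check if 62 - 8x is a non-negative multiple of 13.
No x yields an integer y ≥ 0.

No solution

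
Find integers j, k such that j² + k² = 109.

We need to find integers j, k > 0 such that j² + k² = 109.
Trying j = 3: k² = 109 - 3² = 109 - 9 = 100
k = 10
Check: 3² + 10² = 9 + 100 = 109 ✓

109 = 3² + 10²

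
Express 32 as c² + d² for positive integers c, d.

We need to find integers c, d > 0 such that c² + d² = 32.
Trying c = 4: d² = 32 - 4² = 32 - 16 = 16
d = 4
Check: 4² + 4² = 16 + 16 = 32 ✓

32 = 4² + 4²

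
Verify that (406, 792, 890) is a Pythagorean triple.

Compute a² + b² = 406² + 792² = 164836 + 627264 = 792100
Compute c² = 890² = 792100
Since 792100 = 792100, confirmed.

Yes, it is a Pythagorean triple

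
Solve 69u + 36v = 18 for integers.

Step 1: Check solvability.
gcd(69, 36) = 3
Since 3 divides 18, solutions exist.

Step 2: Apply extended Euclidean algorithm to find gcd.
We find integers such that 69*x0 + 36*y0 = 3

Step 3: Scale the particular solution.
Multiply by 18/3 = 6:
u = -6, v = 12

Step 4: Verify.
69*(-6) + 36*(12) = 18 = 18 ✓

u = -6, v = 12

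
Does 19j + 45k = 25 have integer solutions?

Step 1: Compute gcd(19, 45).
gcd(19, 45) = 1

Step 2: Check divisibility.
Does 1 divide 25? 25 = 1 x 25, so yes.

By the theorem on linear Diophantine equations, 19j + 45k = 25 has integer solutions if and only if gcd(19, 45) divides 25. Since 1 | 25, solutions exist.

Yes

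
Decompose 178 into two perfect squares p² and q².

We need to find integers p, q > 0 such that p² + q² = 178.
Trying p = 3: q² = 178 - 3² = 178 - 9 = 169
q = 13
Check: 3² + 13² = 9 + 169 = 178 ✓

178 = 3² + 13²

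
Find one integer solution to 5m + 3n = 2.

Step 1: Check solvability.
gcd(5, 3) = 1
Since 1 divides 2, solutions exist.

Step 2: Apply extended Euclidean algorithm to find gcd.
We find integers such that 5*x0 + 3*y0 = 1

Step 3: Scale the particular solution.
Multiply by 2/1 = 2:
m = -2, n = 4

Step 4: Verify.
5*(-2) + 3*(4) = 2 = 2 ✓

m = -2, n = 4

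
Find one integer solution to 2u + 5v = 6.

Step 1: Check solvability.
gcd(2, 5) = 1
Since 1 divides 6, solutions exist.

Step 2: Apply extended Euclidean algorithm to find gcd.
We find integers such that 2*x0 + 5*y0 = 1

Step 3: Scale the particular solution.
Multiply by 6/1 = 6:
u = -12, v = 6

Step 4: Verify.
2*(-12) + 5*(6) = 6 = 6 ✓

u = -12, v = 6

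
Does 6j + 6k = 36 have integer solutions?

Step 1: Compute gcd(6, 6).
gcd(6, 6) = 6

Step 2: Check divisibility.
Does 6 divide 36? 36 = 6 x 6, so yes.

By the theorem on linear Diophantine equations, 6j + 6k = 36 has integer solutions if and only if gcd(6, 6) divides 36. Since 6 | 36, solutions exist.

Yes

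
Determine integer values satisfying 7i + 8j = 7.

Step 1: Check solvability.
gcd(7, 8) = 1
Since 1 divides 7, solutions exist.

Step 2: Apply extended Euclidean algorithm to find gcd.
We find integers such that 7*x0 + 8*y0 = 1

Step 3: Scale the particular solution.
Multiply by 7/1 = 7:
i = -7, j = 7

Step 4: Verify.
7*(-7) + 8*(7) = 7 = 7 ✓

i = -7, j = 7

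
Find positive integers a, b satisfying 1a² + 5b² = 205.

Try small values of a and check whether (205 - 1a²)/5 is a perfect square.
a = 5: 1·5² = 25, so 5b² = 205 - 25 = 180, giving b² = 36, b = 6.
Check: 1·5² + 5·6² = 25 + 180 = 205 ✓

a = 5, b = 6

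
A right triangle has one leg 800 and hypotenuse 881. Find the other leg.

a² = c² - b² = 776161 - 640000 = 136161
a = 369

369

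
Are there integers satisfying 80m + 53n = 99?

Step 1: Compute gcd(80, 53).
gcd(80, 53) = 1

Step 2: Check divisibility.
Does 1 divide 99? 99 = 1 x 99, so yes.

By the theorem on linear Diophantine equations, 80m + 53n = 99 has integer solutions if and only if gcd(80, 53) divides 99. Since 1 | 99, solutions exist.

Yes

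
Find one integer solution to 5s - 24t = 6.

Step 1: Check solvability.
gcd(5, 24) = 1
Since 1 divides 6, solutions exist.

Step 2: Apply extended Euclidean algorithm to find gcd.
We find integers such that 5*x0 + 24*y0 = 1

Step 3: Scale the particular solution.
Multiply by 6/1 = 6:
s = 30, t = 6

Step 4: Verify.
5*(30) - 24*(6) = 6 = 6 ✓

s = 30, t = 6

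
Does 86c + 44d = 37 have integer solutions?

Step 1: Compute gcd(86, 44).
gcd(86, 44) = 2

Step 2: Check divisibility.
Does 2 divide 37? 37 = 2 x 18 + 1, so no.

By the theorem on linear Diophantine equations, 86c + 44d = 37 has integer solutions if and only if gcd(86, 44) divides 37. Since 2 does not divide 37, no solutions exist.

No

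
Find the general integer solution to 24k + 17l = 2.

Step 1: Compute gcd(24, 17) = 1.
Since 1 divides 2, solutions exist.

Step 2: Find a particular solution using extended Euclidean algorithm.
We get k₀ = 10, l₀ = -14.
Check: 24*10 + 17*-14 = 2 = 2 ✓

Step 3: Write the general solution.
k = 10 + (17/1)t = 10 + 17t
l = -14 - (24/1)t = -14 - 24t
for any integer t.

k = 10 + 17t, l = -14 - 24t for integer t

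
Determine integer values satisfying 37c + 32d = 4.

Step 1: Check solvability.
gcd(37, 32) = 1
Since 1 divides 4, solutions exist.

Step 2: Apply extended Euclidean algorithm to find gcd.
We find integers such that 37*x0 + 32*y0 = 1

Step 3: Scale the particular solution.
Multiply by 4/1 = 4:
c = 52, d = -60

Step 4: Verify.
37*(52) + 32*(-60) = 4 = 4 ✓

c = 52, d = -60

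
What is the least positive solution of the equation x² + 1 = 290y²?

We need x² = 290y² - 1. Try successive y:
y = 1: x² = 290·1² - 1 = 289 = 17² ✓
Check: 17² - 290·1² = 289 - 290 = -1 ✓

x = 17, y = 1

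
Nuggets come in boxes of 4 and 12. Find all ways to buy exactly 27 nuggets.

We need non-negative integers (x, y) with 4x + 12y = 27.
For each x in 0..6, check if 27 - 4x is a non-negative multiple of 12.
No x yields an integer y ≥ 0.

No solution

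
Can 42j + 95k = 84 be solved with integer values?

Step 1: Compute gcd(42, 95).
gcd(42, 95) = 1

Step 2: Check divisibility.
Does 1 divide 84? 84 = 1 x 84, so yes.

By the theorem on linear Diophantine equations, 42j + 95k = 84 has integer solutions if and only if gcd(42, 95) divides 84. Since 1 | 84, solutions exist.

Yes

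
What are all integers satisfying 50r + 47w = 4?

Step 1: Compute gcd(50, 47) = 1.
Since 1 divides 4, solutions exist.

Step 2: Find a particular solution using extended Euclidean algorithm.
We get r₀ = 64, w₀ = -68.
Check: 50*64 + 47*-68 = 4 = 4 ✓

Step 3: Write the general solution.
r = 64 + (47/1)t = 64 + 47t
w = -68 - (50/1)t = -68 - 50t
for any integer t.

r = 64 + 47t, w = -68 - 50t for integer t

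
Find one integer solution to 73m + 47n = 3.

Step 1: Check solvability.
gcd(73, 47) = 1
Since 1 divides 3, solutions exist.

Step 2: Apply extended Euclidean algorithm to find gcd.
We find integers such that 73*x0 + 47*y0 = 1

Step 3: Scale the particular solution.
Multiply by 3/1 = 3:
m = -27, n = 42

Step 4: Verify.
73*(-27) + 47*(42) = 3 = 3 ✓

m = -27, n = 42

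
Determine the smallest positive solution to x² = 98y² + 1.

We seek the smallest positive integers (x, y) with x² - 98y² = 1, i.e., x² = 98y² + 1.
Try successive y values:
y = 1: x² = 98·1² + 1 = 99, not a perfect square
y = 2: x² = 98·2² + 1 = 393, not a perfect square
y = 3: x² = 98·3² + 1 = 883, not a perfect square
... continuing the search (or via continued fractions) ...
y = 10: x² = 98·10² + 1 = 9801, x = 99 ✓

Verify: 99² - 98·10² = 9801 - 9800 = 1 ✓

x = 99, y = 10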